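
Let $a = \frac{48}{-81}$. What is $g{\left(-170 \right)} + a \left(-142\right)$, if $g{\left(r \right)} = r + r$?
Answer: $- \frac{6908}{27} \approx -255.85$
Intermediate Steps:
$a = - \frac{16}{27}$ ($a = 48 \left(- \frac{1}{81}\right) = - \frac{16}{27} \approx -0.59259$)
$g{\left(r \right)} = 2 r$
$g{\left(-170 \right)} + a \left(-142\right) = 2 \left(-170\right) - - \frac{2272}{27} = -340 + \frac{2272}{27} = - \frac{6908}{27}$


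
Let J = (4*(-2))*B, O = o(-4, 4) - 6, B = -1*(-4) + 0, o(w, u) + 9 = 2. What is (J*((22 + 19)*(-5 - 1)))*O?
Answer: -102336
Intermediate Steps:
o(w, u) = -7 (o(w, u) = -9 + 2 = -7)
B = 4 (B = 4 + 0 = 4)
O = -13 (O = -7 - 6 = -13)
J = -32 (J = (4*(-2))*4 = -8*4 = -32)
(J*((22 + 19)*(-5 - 1)))*O = -32*(22 + 19)*(-5 - 1)*(-13) = -1312*(-6)*(-13) = -32*(-246)*(-13) = 7872*(-13) = -102336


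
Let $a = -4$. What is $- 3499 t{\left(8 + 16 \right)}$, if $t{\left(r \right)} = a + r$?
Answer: $-69980$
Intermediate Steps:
$t{\left(r \right)} = -4 + r$
$- 3499 t{\left(8 + 16 \right)} = - 3499 \left(-4 + \left(8 + 16\right)\right) = - 3499 \left(-4 + 24\right) = \left(-3499\right) 20 = -69980$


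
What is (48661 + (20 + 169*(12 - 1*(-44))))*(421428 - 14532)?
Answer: 23658967920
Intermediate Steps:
(48661 + (20 + 169*(12 - 1*(-44))))*(421428 - 14532) = (48661 + (20 + 169*(12 + 44)))*406896 = (48661 + (20 + 169*56))*406896 = (48661 + (20 + 9464))*406896 = (48661 + 9484)*406896 = 58145*406896 = 23658967920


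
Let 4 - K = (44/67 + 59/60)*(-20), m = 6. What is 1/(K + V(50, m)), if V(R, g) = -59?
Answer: -201/4462 ≈ -0.045047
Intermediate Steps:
K = 7397/201 (K = 4 - (44/67 + 59/60)*(-20) = 4 - 6593*(-20)/4020 = 4 - 1*(-6593/201) = 4 + 6593/201 = 7397/201 ≈ 36.801)
1/(K + V(50, m)) = 1/(7397/201 - 59) = 1/(-4462/201) = -201/4462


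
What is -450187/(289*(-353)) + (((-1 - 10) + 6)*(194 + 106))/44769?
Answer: 6667132101/1522399691 ≈ 4.3794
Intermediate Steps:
-450187/(289*(-353)) + (((-1 - 10) + 6)*(194 + 106))/44769 = -450187/(-102017) + ((-11 + 6)*300)*(1/44769) = -450187*(-1/102017) - 5*300*(1/44769) = 450187/102017 - 1500*1/44769 = 450187/102017 - 500/14923 = 6667132101/1522399691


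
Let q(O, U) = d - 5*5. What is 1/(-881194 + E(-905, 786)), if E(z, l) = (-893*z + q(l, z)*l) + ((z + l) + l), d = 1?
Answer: -1/91226 ≈ -1.0962e-5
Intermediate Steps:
q(O, U) = -24 (q(O, U) = 1 - 5*5 = 1 - 25 = -24)
E(z, l) = -892*z - 22*l (E(z, l) = (-893*z - 24*l) + ((z + l) + l) = (-893*z - 24*l) + ((l + z) + l) = (-893*z - 24*l) + (z + 2*l) = -892*z - 22*l)
1/(-881194 + E(-905, 786)) = 1/(-881194 + (-892*(-905) - 22*786)) = 1/(-881194 + (807260 - 17292)) = 1/(-881194 + 789968) = 1/(-91226) = -1/91226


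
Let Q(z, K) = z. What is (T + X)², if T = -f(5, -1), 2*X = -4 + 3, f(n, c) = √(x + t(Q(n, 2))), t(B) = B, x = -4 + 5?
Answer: 25/4 + √6 ≈ 8.6995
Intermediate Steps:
x = 1
f(n, c) = √(1 + n)
X = -½ (X = (-4 + 3)/2 = (½)*(-1) = -½ ≈ -0.50000)
T = -√6 (T = -√(1 + 5) = -√6 ≈ -2.4495)
(T + X)² = (-√6 - ½)² = (-½ - √6)²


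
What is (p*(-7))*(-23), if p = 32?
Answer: 5152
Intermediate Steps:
(p*(-7))*(-23) = (32*(-7))*(-23) = -224*(-23) = 5152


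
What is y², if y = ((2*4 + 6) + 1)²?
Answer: 50625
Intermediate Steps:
y = 225 (y = ((8 + 6) + 1)² = (14 + 1)² = 15² = 225)
y² = 225² = 50625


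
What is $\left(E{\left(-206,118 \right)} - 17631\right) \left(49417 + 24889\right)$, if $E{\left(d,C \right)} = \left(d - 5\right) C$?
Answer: $-3160159874$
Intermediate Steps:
$E{\left(d,C \right)} = C \left(-5 + d\right)$ ($E{\left(d,C \right)} = \left(-5 + d\right) C = C \left(-5 + d\right)$)
$\left(E{\left(-206,118 \right)} - 17631\right) \left(49417 + 24889\right) = \left(118 \left(-5 - 206\right) - 17631\right) \left(49417 + 24889\right) = \left(118 \left(-211\right) - 17631\right) 74306 = \left(-24898 - 17631\right) 74306 = \left(-42529\right) 74306 = -3160159874$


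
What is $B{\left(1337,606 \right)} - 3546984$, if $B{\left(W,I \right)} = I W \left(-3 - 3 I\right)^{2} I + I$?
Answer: $1628157995341434$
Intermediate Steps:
$B{\left(W,I \right)} = I + W I^{2} \left(-3 - 3 I\right)^{2}$ ($B{\left(W,I \right)} = I W \left(-3 - 3 I\right)^{2} I + I = W I^{2} \left(-3 - 3 I\right)^{2} + I = I + W I^{2} \left(-3 - 3 I\right)^{2}$)
$B{\left(1337,606 \right)} - 3546984 = 606 \left(1 + 9 \cdot 606 \cdot 1337 \left(1 + 606\right)^{2}\right) - 3546984 = 606 \left(1 + 9 \cdot 606 \cdot 1337 \cdot 607^{2}\right) - 3546984 = 606 \left(1 + 9 \cdot 606 \cdot 1337 \cdot 368449\right) - 3546984 = 606 \left(1 + 2686729371102\right) - 3546984 = 606 \cdot 2686729371103 - 3546984 = 1628157998888418 - 3546984 = 1628157995341434$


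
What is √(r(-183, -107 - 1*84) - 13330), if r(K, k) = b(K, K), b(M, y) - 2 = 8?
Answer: 6*I*√370 ≈ 115.41*I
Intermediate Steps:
b(M, y) = 10 (b(M, y) = 2 + 8 = 10)
r(K, k) = 10
√(r(-183, -107 - 1*84) - 13330) = √(10 - 13330) = √(-13320) = 6*I*√370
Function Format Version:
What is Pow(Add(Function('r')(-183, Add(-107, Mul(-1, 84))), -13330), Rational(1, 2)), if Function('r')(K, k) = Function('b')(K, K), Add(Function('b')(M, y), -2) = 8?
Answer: Mul(6, I, Pow(370, Rational(1, 2))) ≈ Mul(115.41, I)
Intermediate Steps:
Function('b')(M, y) = 10 (Function('b')(M, y) = Add(2, 8) = 10)
Function('r')(K, k) = 10
Pow(Add(Function('r')(-183, Add(-107, Mul(-1, 84))), -13330), Rational(1, 2)) = Pow(Add(10, -13330), Rational(1, 2)) = Pow(-13320, Rational(1, 2)) = Mul(6, I, Pow(370, Rational(1, 2)))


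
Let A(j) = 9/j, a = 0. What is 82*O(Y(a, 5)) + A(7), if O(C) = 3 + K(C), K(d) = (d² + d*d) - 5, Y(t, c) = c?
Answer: 27561/7 ≈ 3937.3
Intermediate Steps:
K(d) = -5 + 2*d² (K(d) = (d² + d²) - 5 = 2*d² - 5 = -5 + 2*d²)
O(C) = -2 + 2*C² (O(C) = 3 + (-5 + 2*C²) = -2 + 2*C²)
82*O(Y(a, 5)) + A(7) = 82*(-2 + 2*5²) + 9/7 = 82*(-2 + 2*25) + 9*(⅐) = 82*(-2 + 50) + 9/7 = 82*48 + 9/7 = 3936 + 9/7 = 27561/7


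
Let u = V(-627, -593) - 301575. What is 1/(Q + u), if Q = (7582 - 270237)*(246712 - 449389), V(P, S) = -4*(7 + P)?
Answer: 1/53233828340 ≈ 1.8785e-11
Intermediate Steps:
V(P, S) = -28 - 4*P
Q = 53234127435 (Q = -262655*(-202677) = 53234127435)
u = -299095 (u = (-28 - 4*(-627)) - 301575 = (-28 + 2508) - 301575 = 2480 - 301575 = -299095)
1/(Q + u) = 1/(53234127435 - 299095) = 1/53233828340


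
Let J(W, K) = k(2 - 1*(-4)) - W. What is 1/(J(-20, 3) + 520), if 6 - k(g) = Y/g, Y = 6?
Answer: 1/545 ≈ 0.0018349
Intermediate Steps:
k(g) = 6 - 6/g
J(W, K) = 5 - W (J(W, K) = (6 - 6/(2 - 1*(-4))) - W = (6 - 6/(2 + 4)) - W = (6 - 6/6) - W = (6 - 6*1/6) - W = (6 - 1) - W = 5 - W)
1/(J(-20, 3) + 520) = 1/((5 - 1*(-20)) + 520) = 1/((5 + 20) + 520) = 1/(25 + 520) = 1/545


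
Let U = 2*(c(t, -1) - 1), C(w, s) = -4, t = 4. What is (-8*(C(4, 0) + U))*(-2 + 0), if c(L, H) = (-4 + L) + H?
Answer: -128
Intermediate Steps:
c(L, H) = -4 + H + L
U = -4 (U = 2*((-4 - 1 + 4) - 1) = 2*(-1 - 1) = 2*(-2) = -4)
(-8*(C(4, 0) + U))*(-2 + 0) = (-8*(-4 - 4))*(-2 + 0) = -8*(-8)*(-2) = 64*(-2) = -128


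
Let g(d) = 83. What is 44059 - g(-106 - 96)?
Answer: 43976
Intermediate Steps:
44059 - g(-106 - 96) = 44059 - 1*83 = 44059 - 83 = 43976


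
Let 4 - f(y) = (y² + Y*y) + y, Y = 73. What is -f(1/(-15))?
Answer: -2009/225 ≈ -8.9289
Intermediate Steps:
f(y) = 4 - y² - 74*y (f(y) = 4 - ((y² + 73*y) + y) = 4 - (y² + 74*y) = 4 + (-y² - 74*y) = 4 - y² - 74*y)
-f(1/(-15)) = -(4 - (1/(-15))² - 74/(-15)) = -(4 - (-1/15)² - 74*(-1/15)) = -(4 - 1*1/225 + 74/15) = -(4 - 1/225 + 74/15) = -1*2009/225 = -2009/225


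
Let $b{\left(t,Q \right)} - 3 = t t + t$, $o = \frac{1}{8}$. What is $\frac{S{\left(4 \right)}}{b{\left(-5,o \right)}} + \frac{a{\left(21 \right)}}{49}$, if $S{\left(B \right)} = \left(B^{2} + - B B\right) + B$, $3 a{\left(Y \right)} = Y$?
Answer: $\frac{51}{161} \approx 0.31677$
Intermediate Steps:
$a{\left(Y \right)} = \frac{Y}{3}$
$S{\left(B \right)} = B$ ($S{\left(B \right)} = \left(B^{2} - B^{2}\right) + B = 0 + B = B$)
$o = \frac{1}{8} \approx 0.125$
$b{\left(t,Q \right)} = 3 + t + t^{2}$ ($b{\left(t,Q \right)} = 3 + \left(t t + t\right) = 3 + \left(t^{2} + t\right) = 3 + \left(t + t^{2}\right) = 3 + t + t^{2}$)
$\frac{S{\left(4 \right)}}{b{\left(-5,o \right)}} + \frac{a{\left(21 \right)}}{49} = \frac{4}{3 - 5 + \left(-5\right)^{2}} + \frac{\frac{1}{3} \cdot 21}{49} = \frac{4}{3 - 5 + 25} + 7 \cdot \frac{1}{49} = \frac{4}{23} + \frac{1}{7} = \frac{51}{161}$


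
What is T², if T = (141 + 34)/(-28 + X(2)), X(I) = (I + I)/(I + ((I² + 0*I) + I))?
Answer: 4900/121 ≈ 40.496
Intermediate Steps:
X(I) = 2*I/(I² + 2*I) (X(I) = (2*I)/(I + ((I² + 0) + I)) = (2*I)/(I + (I² + I)) = (2*I)/(I + (I + I²)) = (2*I)/(I² + 2*I) = 2*I/(I² + 2*I))
T = -70/11 (T = (141 + 34)/(-28 + 2/(2 + 2)) = 175/(-28 + 2/4) = 175/(-28 + 2*(¼)) = 175/(-28 + ½) = 175/(-55/2) = 175*(-2/55) = -70/11 ≈ -6.3636)
T² = (-70/11)² = 4900/121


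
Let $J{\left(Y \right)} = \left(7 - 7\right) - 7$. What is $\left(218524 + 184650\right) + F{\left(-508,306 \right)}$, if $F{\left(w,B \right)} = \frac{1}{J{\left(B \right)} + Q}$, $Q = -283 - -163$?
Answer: $\frac{51203097}{127} \approx 4.0317 \cdot 10^{5}$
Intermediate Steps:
$J{\left(Y \right)} = -7$ ($J{\left(Y \right)} = 0 - 7 = -7$)
$Q = -120$ ($Q = -283 + 163 = -120$)
$F{\left(w,B \right)} = - \frac{1}{127}$ ($F{\left(w,B \right)} = \frac{1}{-7 - 120} = \frac{1}{-127} = - \frac{1}{127}$)
$\left(218524 + 184650\right) + F{\left(-508,306 \right)} = \left(218524 + 184650\right) - \frac{1}{127} = 403174 - \frac{1}{127} = \frac{51203097}{127}$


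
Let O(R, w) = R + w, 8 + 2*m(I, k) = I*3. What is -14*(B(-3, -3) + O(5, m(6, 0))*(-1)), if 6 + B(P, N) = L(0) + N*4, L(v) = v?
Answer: 392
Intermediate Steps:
m(I, k) = -4 + 3*I/2 (m(I, k) = -4 + (I*3)/2 = -4 + (3*I)/2 = -4 + 3*I/2)
B(P, N) = -6 + 4*N (B(P, N) = -6 + (0 + N*4) = -6 + (0 + 4*N) = -6 + 4*N)
-14*(B(-3, -3) + O(5, m(6, 0))*(-1)) = -14*((-6 + 4*(-3)) + (5 + (-4 + (3/2)*6))*(-1)) = -14*((-6 - 12) + (5 + (-4 + 9))*(-1)) = -14*(-18 + (5 + 5)*(-1)) = -14*(-18 + 10*(-1)) = -14*(-18 - 10) = -14*(-28) = 392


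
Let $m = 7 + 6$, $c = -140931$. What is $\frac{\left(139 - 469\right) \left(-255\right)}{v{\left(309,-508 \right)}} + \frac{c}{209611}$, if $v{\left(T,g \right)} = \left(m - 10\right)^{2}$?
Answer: $\frac{1959721919}{209611} \approx 9349.3$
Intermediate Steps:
$m = 13$
$v{\left(T,g \right)} = 9$ ($v{\left(T,g \right)} = \left(13 - 10\right)^{2} = 3^{2} = 9$)
$\frac{\left(139 - 469\right) \left(-255\right)}{v{\left(309,-508 \right)}} + \frac{c}{209611} = \frac{\left(139 - 469\right) \left(-255\right)}{9} - \frac{140931}{209611} = \left(-330\right) \left(-255\right) \frac{1}{9} - \frac{140931}{209611} = 84150 \cdot \frac{1}{9} - \frac{140931}{209611} = 9350 - \frac{140931}{209611} = \frac{1959721919}{209611}$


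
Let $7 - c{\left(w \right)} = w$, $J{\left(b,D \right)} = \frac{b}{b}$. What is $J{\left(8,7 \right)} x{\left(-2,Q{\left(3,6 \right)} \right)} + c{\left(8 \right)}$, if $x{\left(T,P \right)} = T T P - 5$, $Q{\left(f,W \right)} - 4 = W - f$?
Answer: $22$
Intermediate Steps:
$J{\left(b,D \right)} = 1$
$Q{\left(f,W \right)} = 4 + W - f$ ($Q{\left(f,W \right)} = 4 + \left(W - f\right) = 4 + W - f$)
$c{\left(w \right)} = 7 - w$
$x{\left(T,P \right)} = -5 + P T^{2}$ ($x{\left(T,P \right)} = T^{2} P - 5 = P T^{2} - 5 = -5 + P T^{2}$)
$J{\left(8,7 \right)} x{\left(-2,Q{\left(3,6 \right)} \right)} + c{\left(8 \right)} = 1 \left(-5 + \left(4 + 6 - 3\right) \left(-2\right)^{2}\right) + \left(7 - 8\right) = 1 \left(-5 + \left(4 + 6 - 3\right) 4\right) + \left(7 - 8\right) = 1 \left(-5 + 7 \cdot 4\right) - 1 = 1 \left(-5 + 28\right) - 1 = 1 \cdot 23 - 1 = 23 - 1 = 22$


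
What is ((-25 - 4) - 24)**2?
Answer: 2809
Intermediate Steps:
((-25 - 4) - 24)**2 = (-29 - 24)**2 = (-53)**2 = 2809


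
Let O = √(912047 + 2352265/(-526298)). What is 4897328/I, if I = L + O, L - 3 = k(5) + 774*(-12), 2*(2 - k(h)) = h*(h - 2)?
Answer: -47891671505735264/89893117004107 - 29383968*√28069586873263202/89893117004107 ≈ -587.53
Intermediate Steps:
k(h) = 2 - h*(-2 + h)/2 (k(h) = 2 - h*(h - 2)/2 = 2 - h*(-2 + h)/2)
O = 3*√28069586873263202/526298 (O = √(912047 + 2352265*(-1/526298)) = √(912047 - 2352265/526298) = √(480006159741/526298) = 3*√28069586873263202/526298 ≈ 955.01)
L = -18581/2 (L = 3 + ((2 + 5 - ½*5²) + 774*(-12)) = 3 + ((2 + 5 - ½*25) - 9288) = 3 + ((2 + 5 - 25/2) - 9288) = 3 + (-11/2 - 9288) = 3 - 18587/2 = -18581/2 ≈ -9290.5)
I = -18581/2 + 3*√28069586873263202/526298 ≈ -8335.5
4897328/I = 4897328/(-18581/2 + 3*√28069586873263202/526298)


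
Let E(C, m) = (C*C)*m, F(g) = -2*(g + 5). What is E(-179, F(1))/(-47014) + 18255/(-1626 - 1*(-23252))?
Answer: 416966571/46214762 ≈ 9.0224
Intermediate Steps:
F(g) = -10 - 2*g (F(g) = -2*(5 + g) = -10 - 2*g)
E(C, m) = m*C² (E(C, m) = C²*m = m*C²)
E(-179, F(1))/(-47014) + 18255/(-1626 - 1*(-23252)) = ((-10 - 2*1)*(-179)²)/(-47014) + 18255/(-1626 - 1*(-23252)) = ((-10 - 2)*32041)*(-1/47014) + 18255/(-1626 + 23252) = -12*32041*(-1/47014) + 18255/21626 = -384492*(-1/47014) + 18255*(1/21626) = 192246/23507 + 18255/21626 = 416966571/46214762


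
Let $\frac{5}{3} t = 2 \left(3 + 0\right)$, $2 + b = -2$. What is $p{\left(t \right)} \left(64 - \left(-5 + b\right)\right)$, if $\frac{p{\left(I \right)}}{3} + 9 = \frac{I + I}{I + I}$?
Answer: $-1752$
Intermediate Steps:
$b = -4$ ($b = -2 - 2 = -4$)
$t = \frac{18}{5}$ ($t = \frac{3 \cdot 2 \left(3 + 0\right)}{5} = \frac{3 \cdot 2 \cdot 3}{5} = \frac{3}{5} \cdot 6 = \frac{18}{5} \approx 3.6$)
$p{\left(I \right)} = -24$ ($p{\left(I \right)} = -27 + 3 \frac{I + I}{I + I} = -27 + 3 \frac{2 I}{2 I} = -27 + 3 \cdot 2 I \frac{1}{2 I} = -27 + 3 \cdot 1 = -27 + 3 = -24$)
$p{\left(t \right)} \left(64 - \left(-5 + b\right)\right) = - 24 \left(64 + \left(5 - -4\right)\right) = - 24 \left(64 + \left(5 + 4\right)\right) = - 24 \left(64 + 9\right) = \left(-24\right) 73 = -1752$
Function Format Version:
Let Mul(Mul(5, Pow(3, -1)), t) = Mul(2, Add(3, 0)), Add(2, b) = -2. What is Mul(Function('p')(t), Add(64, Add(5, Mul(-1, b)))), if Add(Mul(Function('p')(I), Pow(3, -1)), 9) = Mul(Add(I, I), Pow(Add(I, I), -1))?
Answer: -1752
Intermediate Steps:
b = -4 (b = Add(-2, -2) = -4)
t = Rational(18, 5) (t = Mul(Rational(3, 5), Mul(2, Add(3, 0))) = Mul(Rational(3, 5), Mul(2, 3)) = Mul(Rational(3, 5), 6) = Rational(18, 5) ≈ 3.6000)
Function('p')(I) = -24 (Function('p')(I) = Add(-27, Mul(3, Mul(Add(I, I), Pow(Add(I, I), -1)))) = Add(-27, Mul(3, Mul(Mul(2, I), Pow(Mul(2, I), -1)))) = Add(-27, Mul(3, Mul(Mul(2, I), Mul(Rational(1, 2), Pow(I, -1))))) = Add(-27, Mul(3, 1)) = Add(-27, 3) = -24)
Mul(Function('p')(t), Add(64, Add(5, Mul(-1, b)))) = Mul(-24, Add(64, Add(5, Mul(-1, -4)))) = Mul(-24, Add(64, Add(5, 4))) = Mul(-24, Add(64, 9)) = Mul(-24, 73) = -1752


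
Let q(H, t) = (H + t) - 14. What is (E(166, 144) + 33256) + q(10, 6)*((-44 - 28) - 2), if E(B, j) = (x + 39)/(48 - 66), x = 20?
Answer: 595885/18 ≈ 33105.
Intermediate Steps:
E(B, j) = -59/18 (E(B, j) = (20 + 39)/(48 - 66) = 59/(-18) = 59*(-1/18) = -59/18)
q(H, t) = -14 + H + t
(E(166, 144) + 33256) + q(10, 6)*((-44 - 28) - 2) = (-59/18 + 33256) + (-14 + 10 + 6)*((-44 - 28) - 2) = 598549/18 + 2*(-72 - 2) = 598549/18 + 2*(-74) = 598549/18 - 148 = 595885/18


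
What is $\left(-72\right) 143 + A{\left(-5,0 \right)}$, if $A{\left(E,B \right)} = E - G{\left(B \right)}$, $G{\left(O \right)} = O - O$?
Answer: $-10301$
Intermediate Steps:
$G{\left(O \right)} = 0$
$A{\left(E,B \right)} = E$ ($A{\left(E,B \right)} = E - 0 = E + 0 = E$)
$\left(-72\right) 143 + A{\left(-5,0 \right)} = \left(-72\right) 143 - 5 = -10296 - 5 = -10301$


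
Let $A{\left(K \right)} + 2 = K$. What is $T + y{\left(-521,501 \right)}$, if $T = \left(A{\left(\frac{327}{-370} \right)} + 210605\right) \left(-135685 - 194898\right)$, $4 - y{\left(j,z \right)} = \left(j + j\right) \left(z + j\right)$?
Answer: $- \frac{25759955081809}{370} \approx -6.9622 \cdot 10^{10}$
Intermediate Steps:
$y{\left(j,z \right)} = 4 - 2 j \left(j + z\right)$ ($y{\left(j,z \right)} = 4 - \left(j + j\right) \left(z + j\right) = 4 - 2 j \left(j + z\right)$)
$A{\left(K \right)} = -2 + K$
$T = - \frac{25759947372489}{370}$ ($T = \left(\left(-2 + \frac{327}{-370}\right) + 210605\right) \left(-135685 - 194898\right) = \left(\left(-2 + 327 \left(- \frac{1}{370}\right)\right) + 210605\right) \left(-330583\right) = \left(\left(-2 - \frac{327}{370}\right) + 210605\right) \left(-330583\right) = \left(- \frac{1067}{370} + 210605\right) \left(-330583\right) = \frac{77922783}{370} \left(-330583\right) = - \frac{25759947372489}{370} \approx -6.9622 \cdot 10^{10}$)
$T + y{\left(-521,501 \right)} = - \frac{25759947372489}{370} - \left(-4 - 522042 + 542882\right) = - \frac{25759947372489}{370} + \left(4 - 542882 + 522042\right) = - \frac{25759947372489}{370} - 20836 = - \frac{25759955081809}{370}$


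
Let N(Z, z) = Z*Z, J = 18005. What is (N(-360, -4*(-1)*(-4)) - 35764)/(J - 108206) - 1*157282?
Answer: -14187087518/90201 ≈ -1.5728e+5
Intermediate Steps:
N(Z, z) = Z²
(N(-360, -4*(-1)*(-4)) - 35764)/(J - 108206) - 1*157282 = ((-360)² - 35764)/(18005 - 108206) - 1*157282 = (129600 - 35764)/(-90201) - 157282 = 93836*(-1/90201) - 157282 = -93836/90201 - 157282 = -14187087518/90201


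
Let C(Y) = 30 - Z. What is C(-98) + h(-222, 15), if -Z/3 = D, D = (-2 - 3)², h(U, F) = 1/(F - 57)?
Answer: 4409/42 ≈ 104.98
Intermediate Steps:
h(U, F) = 1/(-57 + F)
D = 25 (D = (-5)² = 25)
Z = -75 (Z = -3*25 = -75)
C(Y) = 105 (C(Y) = 30 - 1*(-75) = 30 + 75 = 105)
C(-98) + h(-222, 15) = 105 + 1/(-57 + 15) = 105 + 1/(-42) = 105 - 1/42 = 4409/42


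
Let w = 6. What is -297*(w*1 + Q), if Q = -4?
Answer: -594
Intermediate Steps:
-297*(w*1 + Q) = -297*(6*1 - 4) = -297*(6 - 4) = -297*2 = -594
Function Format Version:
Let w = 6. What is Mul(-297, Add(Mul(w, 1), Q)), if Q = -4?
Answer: -594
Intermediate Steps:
Mul(-297, Add(Mul(w, 1), Q)) = Mul(-297, Add(Mul(6, 1), -4)) = Mul(-297, Add(6, -4)) = Mul(-297, 2) = -594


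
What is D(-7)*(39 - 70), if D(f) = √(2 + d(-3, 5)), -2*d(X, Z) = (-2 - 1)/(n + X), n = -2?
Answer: -31*√170/10 ≈ -40.419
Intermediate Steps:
d(X, Z) = 3/(2*(-2 + X)) (d(X, Z) = -(-2 - 1)/(2*(-2 + X)) = -(-3)/(2*(-2 + X)) = 3/(2*(-2 + X)))
D(f) = √170/10 (D(f) = √(2 + 3/(2*(-2 - 3))) = √(2 + (3/2)/(-5)) = √(2 + (3/2)*(-⅕)) = √(2 - 3/10) = √(17/10) = √170/10)
D(-7)*(39 - 70) = (√170/10)*(39 - 70) = (√170/10)*(-31) = -31*√170/10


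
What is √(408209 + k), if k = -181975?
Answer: √226234 ≈ 475.64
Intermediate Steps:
√(408209 + k) = √(408209 - 181975) = √226234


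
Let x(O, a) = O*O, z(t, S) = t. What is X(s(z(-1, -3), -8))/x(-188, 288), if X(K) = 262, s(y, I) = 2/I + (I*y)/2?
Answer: 131/17672 ≈ 0.0074129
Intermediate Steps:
s(y, I) = 2/I + I*y/2 (s(y, I) = 2/I + (I*y)*(½) = 2/I + I*y/2)
x(O, a) = O²
X(s(z(-1, -3), -8))/x(-188, 288) = 262/((-188)²) = 262/35344 = 262*(1/35344) = 131/17672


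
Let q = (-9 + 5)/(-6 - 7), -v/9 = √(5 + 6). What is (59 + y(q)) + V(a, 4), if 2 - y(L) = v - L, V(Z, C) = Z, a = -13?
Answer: 628/13 + 9*√11 ≈ 78.157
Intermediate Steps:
v = -9*√11 (v = -9*√(5 + 6) = -9*√11 ≈ -29.850)
q = 4/13 (q = -4/(-13) = -4*(-1/13) = 4/13 ≈ 0.30769)
y(L) = 2 + L + 9*√11 (y(L) = 2 - (-9*√11 - L) = 2 - (-L - 9*√11) = 2 + (L + 9*√11) = 2 + L + 9*√11)
(59 + y(q)) + V(a, 4) = (59 + (2 + 4/13 + 9*√11)) - 13 = (59 + (30/13 + 9*√11)) - 13 = (797/13 + 9*√11) - 13 = 628/13 + 9*√11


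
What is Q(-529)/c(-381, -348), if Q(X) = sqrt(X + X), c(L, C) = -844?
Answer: -23*I*sqrt(2)/844 ≈ -0.038539*I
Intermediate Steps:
Q(X) = sqrt(2)*sqrt(X) (Q(X) = sqrt(2*X) = sqrt(2)*sqrt(X))
Q(-529)/c(-381, -348) = (sqrt(2)*sqrt(-529))/(-844) = (sqrt(2)*(23*I))*(-1/844) = (23*I*sqrt(2))*(-1/844) = -23*I*sqrt(2)/844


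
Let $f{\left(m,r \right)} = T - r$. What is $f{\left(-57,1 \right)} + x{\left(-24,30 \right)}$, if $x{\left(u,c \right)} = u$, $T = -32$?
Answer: $-57$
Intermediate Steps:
$f{\left(m,r \right)} = -32 - r$
$f{\left(-57,1 \right)} + x{\left(-24,30 \right)} = \left(-32 - 1\right) - 24 = -33 - 24 = -57$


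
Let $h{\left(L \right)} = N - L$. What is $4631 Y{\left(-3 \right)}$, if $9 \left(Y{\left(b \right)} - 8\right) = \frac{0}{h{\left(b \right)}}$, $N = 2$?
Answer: $37048$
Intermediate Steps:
$h{\left(L \right)} = 2 - L$
$Y{\left(b \right)} = 8$ ($Y{\left(b \right)} = 8 + \frac{0 \frac{1}{2 - b}}{9} = 8 + \frac{1}{9} \cdot 0 = 8 + 0 = 8$)
$4631 Y{\left(-3 \right)} = 4631 \cdot 8 = 37048$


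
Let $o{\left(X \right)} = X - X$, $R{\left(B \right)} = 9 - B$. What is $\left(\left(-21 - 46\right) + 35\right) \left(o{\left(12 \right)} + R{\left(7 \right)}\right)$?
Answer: $-64$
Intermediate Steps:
$o{\left(X \right)} = 0$
$\left(\left(-21 - 46\right) + 35\right) \left(o{\left(12 \right)} + R{\left(7 \right)}\right) = \left(\left(-21 - 46\right) + 35\right) \left(0 + \left(9 - 7\right)\right) = \left(-67 + 35\right) \left(0 + \left(9 - 7\right)\right) = - 32 \left(0 + 2\right) = \left(-32\right) 2 = -64$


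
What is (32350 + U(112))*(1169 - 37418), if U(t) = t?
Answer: -1176715038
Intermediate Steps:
(32350 + U(112))*(1169 - 37418) = (32350 + 112)*(1169 - 37418) = 32462*(-36249) = -1176715038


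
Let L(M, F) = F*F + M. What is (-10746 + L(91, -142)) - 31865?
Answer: -22356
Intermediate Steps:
L(M, F) = M + F² (L(M, F) = F² + M = M + F²)
(-10746 + L(91, -142)) - 31865 = (-10746 + (91 + (-142)²)) - 31865 = (-10746 + (91 + 20164)) - 31865 = (-10746 + 20255) - 31865 = 9509 - 31865 = -22356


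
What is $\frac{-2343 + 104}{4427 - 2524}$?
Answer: $- \frac{2239}{1903} \approx -1.1766$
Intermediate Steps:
$\frac{-2343 + 104}{4427 - 2524} = - \frac{2239}{1903}$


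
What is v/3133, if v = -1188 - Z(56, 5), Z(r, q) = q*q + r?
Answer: -1269/3133 ≈ -0.40504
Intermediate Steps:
Z(r, q) = r + q**2 (Z(r, q) = q**2 + r = r + q**2)
v = -1269 (v = -1188 - (56 + 5**2) = -1188 - (56 + 25) = -1188 - 1*81 = -1188 - 81 = -1269)
v/3133 = -1269/3133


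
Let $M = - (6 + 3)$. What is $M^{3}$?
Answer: $-729$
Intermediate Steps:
$M = -9$ ($M = \left(-1\right) 9 = -9$)
$M^{3} = \left(-9\right)^{3} = -729$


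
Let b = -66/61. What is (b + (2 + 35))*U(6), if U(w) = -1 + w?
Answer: 10955/61 ≈ 179.59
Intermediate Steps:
b = -66/61 (b = -66*1/61 = -66/61 ≈ -1.0820)
(b + (2 + 35))*U(6) = (-66/61 + (2 + 35))*(-1 + 6) = (-66/61 + 37)*5 = (2191/61)*5 = 10955/61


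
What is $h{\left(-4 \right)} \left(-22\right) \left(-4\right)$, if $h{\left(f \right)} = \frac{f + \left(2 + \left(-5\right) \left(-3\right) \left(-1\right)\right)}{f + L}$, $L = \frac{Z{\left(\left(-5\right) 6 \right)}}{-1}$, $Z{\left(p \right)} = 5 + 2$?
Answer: $136$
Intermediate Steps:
$Z{\left(p \right)} = 7$
$L = -7$ ($L = \frac{7}{-1} = 7 \left(-1\right) = -7$)
$h{\left(f \right)} = \frac{-13 + f}{-7 + f}$ ($h{\left(f \right)} = \frac{f + \left(2 + \left(-5\right) \left(-3\right) \left(-1\right)\right)}{f - 7} = \frac{f + \left(2 + 15 \left(-1\right)\right)}{-7 + f} = \frac{f + \left(2 - 15\right)}{-7 + f} = \frac{f - 13}{-7 + f} = \frac{-13 + f}{-7 + f}$)
$h{\left(-4 \right)} \left(-22\right) \left(-4\right) = \frac{-13 - 4}{-7 - 4} \left(-22\right) \left(-4\right) = \frac{1}{-11} \left(-17\right) \left(-22\right) \left(-4\right) = \left(- \frac{1}{11}\right) \left(-17\right) \left(-22\right) \left(-4\right) = \frac{17}{11} \left(-22\right) \left(-4\right) = \left(-34\right) \left(-4\right) = 136$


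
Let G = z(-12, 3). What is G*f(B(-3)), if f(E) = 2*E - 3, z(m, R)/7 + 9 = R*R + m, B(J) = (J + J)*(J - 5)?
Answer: -7812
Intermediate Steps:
B(J) = 2*J*(-5 + J) (B(J) = (2*J)*(-5 + J) = 2*J*(-5 + J))
z(m, R) = -63 + 7*m + 7*R² (z(m, R) = -63 + 7*(R*R + m) = -63 + 7*(R² + m) = -63 + 7*(m + R²) = -63 + (7*m + 7*R²) = -63 + 7*m + 7*R²)
f(E) = -3 + 2*E
G = -84 (G = -63 + 7*(-12) + 7*3² = -63 - 84 + 7*9 = -63 - 84 + 63 = -84)
G*f(B(-3)) = -84*(-3 + 2*(2*(-3)*(-5 - 3))) = -84*(-3 + 2*(2*(-3)*(-8))) = -84*(-3 + 2*48) = -84*(-3 + 96) = -84*93 = -7812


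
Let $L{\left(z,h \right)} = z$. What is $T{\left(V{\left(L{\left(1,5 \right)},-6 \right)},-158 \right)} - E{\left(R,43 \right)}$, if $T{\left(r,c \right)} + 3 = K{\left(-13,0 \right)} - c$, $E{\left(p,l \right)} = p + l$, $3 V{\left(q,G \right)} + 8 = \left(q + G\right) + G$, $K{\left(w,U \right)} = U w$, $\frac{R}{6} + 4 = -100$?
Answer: $736$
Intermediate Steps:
$R = -624$ ($R = -24 + 6 \left(-100\right) = -24 - 600 = -624$)
$V{\left(q,G \right)} = - \frac{8}{3} + \frac{q}{3} + \frac{2 G}{3}$ ($V{\left(q,G \right)} = - \frac{8}{3} + \frac{\left(q + G\right) + G}{3} = - \frac{8}{3} + \frac{\left(G + q\right) + G}{3} = - \frac{8}{3} + \frac{q + 2 G}{3} = - \frac{8}{3} + \left(\frac{q}{3} + \frac{2 G}{3}\right) = - \frac{8}{3} + \frac{q}{3} + \frac{2 G}{3}$)
$E{\left(p,l \right)} = l + p$
$T{\left(r,c \right)} = -3 - c$ ($T{\left(r,c \right)} = -3 + \left(0 \left(-13\right) - c\right) = -3 + \left(0 - c\right) = -3 - c$)
$T{\left(V{\left(L{\left(1,5 \right)},-6 \right)},-158 \right)} - E{\left(R,43 \right)} = \left(-3 - -158\right) - \left(43 - 624\right) = \left(-3 + 158\right) - -581 = 155 + 581 = 736$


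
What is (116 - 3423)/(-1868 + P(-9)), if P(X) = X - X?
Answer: 3307/1868 ≈ 1.7703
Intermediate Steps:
P(X) = 0
(116 - 3423)/(-1868 + P(-9)) = (116 - 3423)/(-1868 + 0) = -3307/(-1868) = -3307*(-1/1868) = 3307/1868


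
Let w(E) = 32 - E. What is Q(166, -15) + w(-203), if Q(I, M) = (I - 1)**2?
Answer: 27460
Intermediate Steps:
Q(I, M) = (-1 + I)**2
Q(166, -15) + w(-203) = (-1 + 166)**2 + (32 - 1*(-203)) = 165**2 + (32 + 203) = 27225 + 235 = 27460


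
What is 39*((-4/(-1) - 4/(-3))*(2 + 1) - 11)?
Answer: 195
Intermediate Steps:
39*((-4/(-1) - 4/(-3))*(2 + 1) - 11) = 39*((-4*(-1) - 4*(-⅓))*3 - 11) = 39*((4 + 4/3)*3 - 11) = 39*((16/3)*3 - 11) = 39*(16 - 11) = 39*5 = 195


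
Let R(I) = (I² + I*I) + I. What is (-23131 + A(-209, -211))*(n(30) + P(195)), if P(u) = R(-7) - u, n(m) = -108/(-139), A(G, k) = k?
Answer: 334911016/139 ≈ 2.4094e+6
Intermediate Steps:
R(I) = I + 2*I² (R(I) = (I² + I²) + I = 2*I² + I = I + 2*I²)
n(m) = 108/139 (n(m) = -108*(-1/139) = 108/139)
P(u) = 91 - u (P(u) = -7*(1 + 2*(-7)) - u = -7*(1 - 14) - u = -7*(-13) - u = 91 - u)
(-23131 + A(-209, -211))*(n(30) + P(195)) = (-23131 - 211)*(108/139 + (91 - 1*195)) = -23342*(108/139 + (91 - 195)) = -23342*(108/139 - 104) = -23342*(-14348/139) = 334911016/139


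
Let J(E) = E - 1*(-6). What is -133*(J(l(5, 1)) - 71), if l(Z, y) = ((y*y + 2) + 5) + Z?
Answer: 6916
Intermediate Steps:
l(Z, y) = 7 + Z + y² (l(Z, y) = ((y² + 2) + 5) + Z = ((2 + y²) + 5) + Z = (7 + y²) + Z = 7 + Z + y²)
J(E) = 6 + E (J(E) = E + 6 = 6 + E)
-133*(J(l(5, 1)) - 71) = -133*((6 + (7 + 5 + 1²)) - 71) = -133*((6 + (7 + 5 + 1)) - 71) = -133*((6 + 13) - 71) = -133*(19 - 71) = -133*(-52) = 6916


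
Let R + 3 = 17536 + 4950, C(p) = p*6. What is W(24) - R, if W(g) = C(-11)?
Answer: -22549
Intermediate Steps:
C(p) = 6*p
R = 22483 (R = -3 + (17536 + 4950) = -3 + 22486 = 22483)
W(g) = -66 (W(g) = 6*(-11) = -66)
W(24) - R = -66 - 1*22483 = -66 - 22483 = -22549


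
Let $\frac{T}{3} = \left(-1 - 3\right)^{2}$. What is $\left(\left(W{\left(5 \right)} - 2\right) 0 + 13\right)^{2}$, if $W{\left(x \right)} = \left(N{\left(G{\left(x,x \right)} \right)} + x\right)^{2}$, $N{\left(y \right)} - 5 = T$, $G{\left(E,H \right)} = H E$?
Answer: $169$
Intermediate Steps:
$T = 48$ ($T = 3 \left(-1 - 3\right)^{2} = 3 \left(-4\right)^{2} = 3 \cdot 16 = 48$)
$G{\left(E,H \right)} = E H$
$N{\left(y \right)} = 53$ ($N{\left(y \right)} = 5 + 48 = 53$)
$W{\left(x \right)} = \left(53 + x\right)^{2}$
$\left(\left(W{\left(5 \right)} - 2\right) 0 + 13\right)^{2} = \left(\left(\left(53 + 5\right)^{2} - 2\right) 0 + 13\right)^{2} = \left(\left(58^{2} - 2\right) 0 + 13\right)^{2} = \left(\left(3364 - 2\right) 0 + 13\right)^{2} = \left(3362 \cdot 0 + 13\right)^{2} = \left(0 + 13\right)^{2} = 13^{2} = 169$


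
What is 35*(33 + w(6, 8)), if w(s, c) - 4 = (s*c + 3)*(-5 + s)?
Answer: 3080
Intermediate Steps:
w(s, c) = 4 + (-5 + s)*(3 + c*s) (w(s, c) = 4 + (s*c + 3)*(-5 + s) = 4 + (c*s + 3)*(-5 + s) = 4 + (3 + c*s)*(-5 + s) = 4 + (-5 + s)*(3 + c*s))
35*(33 + w(6, 8)) = 35*(33 + (-11 + 3*6 + 8*6² - 5*8*6)) = 35*(33 + (-11 + 18 + 8*36 - 240)) = 35*(33 + (-11 + 18 + 288 - 240)) = 35*(33 + 55) = 35*88 = 3080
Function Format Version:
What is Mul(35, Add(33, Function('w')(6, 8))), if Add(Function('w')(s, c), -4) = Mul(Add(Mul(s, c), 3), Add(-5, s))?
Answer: 3080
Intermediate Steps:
Function('w')(s, c) = Add(4, Mul(Add(-5, s), Add(3, Mul(c, s)))) (Function('w')(s, c) = Add(4, Mul(Add(Mul(s, c), 3), Add(-5, s))) = Add(4, Mul(Add(Mul(c, s), 3), Add(-5, s))) = Add(4, Mul(Add(3, Mul(c, s)), Add(-5, s))) = Add(4, Mul(Add(-5, s), Add(3, Mul(c, s)))))
Mul(35, Add(33, Function('w')(6, 8))) = Mul(35, Add(33, Add(-11, Mul(3, 6), Mul(8, Pow(6, 2)), Mul(-5, 8, 6)))) = Mul(35, Add(33, Add(-11, 18, Mul(8, 36), -240))) = Mul(35, Add(33, Add(-11, 18, 288, -240))) = Mul(35, Add(33, 55)) = Mul(35, 88) = 3080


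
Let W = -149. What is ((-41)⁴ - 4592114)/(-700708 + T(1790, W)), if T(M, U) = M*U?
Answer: 1766353/967418 ≈ 1.8258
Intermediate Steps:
((-41)⁴ - 4592114)/(-700708 + T(1790, W)) = ((-41)⁴ - 4592114)/(-700708 + 1790*(-149)) = (2825761 - 4592114)/(-700708 - 266710) = -1766353/(-967418) = -1766353*(-1/967418) = 1766353/967418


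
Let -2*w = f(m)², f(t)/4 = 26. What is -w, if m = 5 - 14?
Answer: 5408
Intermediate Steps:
m = -9
f(t) = 104 (f(t) = 4*26 = 104)
w = -5408 (w = -½*104² = -½*10816 = -5408)
-w = -1*(-5408) = 5408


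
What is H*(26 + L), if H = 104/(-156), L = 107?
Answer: -266/3 ≈ -88.667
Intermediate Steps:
H = -⅔ (H = 104*(-1/156) = -⅔ ≈ -0.66667)
H*(26 + L) = -2*(26 + 107)/3 = -⅔*133 = -266/3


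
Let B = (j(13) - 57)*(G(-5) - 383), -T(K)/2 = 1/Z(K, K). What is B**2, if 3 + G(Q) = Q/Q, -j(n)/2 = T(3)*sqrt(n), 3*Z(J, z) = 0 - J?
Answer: 512413825 + 67590600*sqrt(13) ≈ 7.5612e+8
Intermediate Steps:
Z(J, z) = -J/3 (Z(J, z) = (0 - J)/3 = (-J)/3 = -J/3)
T(K) = 6/K (T(K) = -2*(-3/K) = -(-6)/K = 6/K)
j(n) = -4*sqrt(n) (j(n) = -2*6/3*sqrt(n) = -2*6*(1/3)*sqrt(n) = -4*sqrt(n))
G(Q) = -2 (G(Q) = -3 + Q/Q = -3 + 1 = -2)
B = 21945 + 1540*sqrt(13) (B = (-4*sqrt(13) - 57)*(-2 - 383) = (-57 - 4*sqrt(13))*(-385) = 21945 + 1540*sqrt(13) ≈ 27498.)
B**2 = (21945 + 1540*sqrt(13))**2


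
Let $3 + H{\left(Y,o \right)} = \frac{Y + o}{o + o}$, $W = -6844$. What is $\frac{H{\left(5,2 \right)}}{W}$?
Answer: $\frac{5}{27376} \approx 0.00018264$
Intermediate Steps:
$H{\left(Y,o \right)} = -3 + \frac{Y + o}{2 o}$ ($H{\left(Y,o \right)} = -3 + \frac{Y + o}{o + o} = -3 + \frac{Y + o}{2 o}$)
$\frac{H{\left(5,2 \right)}}{W} = \frac{\frac{1}{2} \cdot \frac{1}{2} \left(5 - 10\right)}{-6844} = \frac{1}{2} \cdot \frac{1}{2} \left(5 - 10\right) \left(- \frac{1}{6844}\right) = \frac{1}{2} \cdot \frac{1}{2} \left(-5\right) \left(- \frac{1}{6844}\right) = \left(- \frac{5}{4}\right) \left(- \frac{1}{6844}\right) = \frac{5}{27376}$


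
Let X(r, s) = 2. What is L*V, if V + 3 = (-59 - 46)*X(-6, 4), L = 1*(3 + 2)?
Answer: -1065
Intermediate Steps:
L = 5 (L = 1*5 = 5)
V = -213 (V = -3 + (-59 - 46)*2 = -3 - 105*2 = -3 - 210 = -213)
L*V = 5*(-213) = -1065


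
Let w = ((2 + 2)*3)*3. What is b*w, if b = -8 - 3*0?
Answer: -288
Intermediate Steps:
b = -8 (b = -8 + 0 = -8)
w = 36 (w = (4*3)*3 = 12*3 = 36)
b*w = -8*36 = -288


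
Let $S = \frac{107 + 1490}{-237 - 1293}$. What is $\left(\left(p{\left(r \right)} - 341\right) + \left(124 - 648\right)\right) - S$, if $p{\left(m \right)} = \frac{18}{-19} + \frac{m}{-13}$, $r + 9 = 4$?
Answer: $- \frac{326710361}{377910} \approx -864.52$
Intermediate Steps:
$r = -5$ ($r = -9 + 4 = -5$)
$p{\left(m \right)} = - \frac{18}{19} - \frac{m}{13}$ ($p{\left(m \right)} = 18 \left(- \frac{1}{19}\right) + m \left(- \frac{1}{13}\right) = - \frac{18}{19} - \frac{m}{13}$)
$S = - \frac{1597}{1530}$ ($S = \frac{1597}{-1530} = 1597 \left(- \frac{1}{1530}\right) = - \frac{1597}{1530} \approx -1.0438$)
$\left(\left(p{\left(r \right)} - 341\right) + \left(124 - 648\right)\right) - S = \left(\left(\left(- \frac{18}{19} - - \frac{5}{13}\right) - 341\right) + \left(124 - 648\right)\right) - - \frac{1597}{1530} = \left(\left(\left(- \frac{18}{19} + \frac{5}{13}\right) - 341\right) - 524\right) + \frac{1597}{1530} = \left(\left(- \frac{139}{247} - 341\right) - 524\right) + \frac{1597}{1530} = \left(- \frac{84366}{247} - 524\right) + \frac{1597}{1530} = - \frac{213794}{247} + \frac{1597}{1530} = - \frac{326710361}{377910}$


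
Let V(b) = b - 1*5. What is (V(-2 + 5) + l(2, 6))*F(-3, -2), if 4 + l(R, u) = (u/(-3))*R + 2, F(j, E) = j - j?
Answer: 0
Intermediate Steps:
V(b) = -5 + b (V(b) = b - 5 = -5 + b)
F(j, E) = 0
l(R, u) = -2 - R*u/3 (l(R, u) = -4 + ((u/(-3))*R + 2) = -4 + ((u*(-⅓))*R + 2) = -4 + ((-u/3)*R + 2) = -4 + (-R*u/3 + 2) = -4 + (2 - R*u/3) = -2 - R*u/3)
(V(-2 + 5) + l(2, 6))*F(-3, -2) = ((-5 + (-2 + 5)) + (-2 - ⅓*2*6))*0 = ((-5 + 3) + (-2 - 4))*0 = (-2 - 6)*0 = -8*0 = 0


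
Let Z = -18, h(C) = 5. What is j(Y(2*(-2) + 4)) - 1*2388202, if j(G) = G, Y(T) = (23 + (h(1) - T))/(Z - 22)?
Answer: -23882027/10 ≈ -2.3882e+6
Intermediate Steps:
Y(T) = -7/10 + T/40 (Y(T) = (23 + (5 - T))/(-18 - 22) = (28 - T)/(-40) = (28 - T)*(-1/40) = -7/10 + T/40)
j(Y(2*(-2) + 4)) - 1*2388202 = (-7/10 + (2*(-2) + 4)/40) - 1*2388202 = (-7/10 + (-4 + 4)/40) - 2388202 = (-7/10 + (1/40)*0) - 2388202 = (-7/10 + 0) - 2388202 = -7/10 - 2388202 = -23882027/10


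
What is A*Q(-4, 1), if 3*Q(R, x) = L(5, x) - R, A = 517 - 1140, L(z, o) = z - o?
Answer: -4984/3 ≈ -1661.3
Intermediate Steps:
A = -623
Q(R, x) = 5/3 - R/3 - x/3 (Q(R, x) = ((5 - x) - R)/3 = (5 - R - x)/3 = 5/3 - R/3 - x/3)
A*Q(-4, 1) = -623*(5/3 - 1/3*(-4) - 1/3*1) = -623*(5/3 + 4/3 - 1/3) = -623*8/3 = -4984/3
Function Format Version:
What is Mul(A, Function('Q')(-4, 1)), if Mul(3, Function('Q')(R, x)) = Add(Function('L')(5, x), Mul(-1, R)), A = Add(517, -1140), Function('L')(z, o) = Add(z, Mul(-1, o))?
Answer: Rational(-4984, 3) ≈ -1661.3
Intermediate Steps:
A = -623
Function('Q')(R, x) = Add(Rational(5, 3), Mul(Rational(-1, 3), R), Mul(Rational(-1, 3), x)) (Function('Q')(R, x) = Mul(Rational(1, 3), Add(Add(5, Mul(-1, x)), Mul(-1, R))) = Mul(Rational(1, 3), Add(5, Mul(-1, R), Mul(-1, x))) = Add(Rational(5, 3), Mul(Rational(-1, 3), R), Mul(Rational(-1, 3), x)))
Mul(A, Function('Q')(-4, 1)) = Mul(-623, Add(Rational(5, 3), Mul(Rational(-1, 3), -4), Mul(Rational(-1, 3), 1))) = Mul(-623, Add(Rational(5, 3), Rational(4, 3), Rational(-1, 3))) = Mul(-623, Rational(8, 3)) = Rational(-4984, 3)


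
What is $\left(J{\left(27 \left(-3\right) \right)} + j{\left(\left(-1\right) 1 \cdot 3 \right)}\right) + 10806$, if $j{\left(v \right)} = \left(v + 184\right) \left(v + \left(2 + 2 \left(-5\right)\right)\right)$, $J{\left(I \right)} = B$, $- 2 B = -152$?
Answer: $8891$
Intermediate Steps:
$B = 76$ ($B = \left(- \frac{1}{2}\right) \left(-152\right) = 76$)
$J{\left(I \right)} = 76$
$j{\left(v \right)} = \left(-8 + v\right) \left(184 + v\right)$ ($j{\left(v \right)} = \left(184 + v\right) \left(v + \left(2 - 10\right)\right) = \left(184 + v\right) \left(v - 8\right) = \left(184 + v\right) \left(-8 + v\right) = \left(-8 + v\right) \left(184 + v\right)$)
$\left(J{\left(27 \left(-3\right) \right)} + j{\left(\left(-1\right) 1 \cdot 3 \right)}\right) + 10806 = \left(76 + \left(-1472 + \left(\left(-1\right) 1 \cdot 3\right)^{2} + 176 \left(-1\right) 1 \cdot 3\right)\right) + 10806 = \left(76 + \left(-1472 + \left(\left(-1\right) 3\right)^{2} + 176 \left(\left(-1\right) 3\right)\right)\right) + 10806 = \left(76 + \left(-1472 + \left(-3\right)^{2} + 176 \left(-3\right)\right)\right) + 10806 = \left(76 - 1991\right) + 10806 = -1915 + 10806 = 8891$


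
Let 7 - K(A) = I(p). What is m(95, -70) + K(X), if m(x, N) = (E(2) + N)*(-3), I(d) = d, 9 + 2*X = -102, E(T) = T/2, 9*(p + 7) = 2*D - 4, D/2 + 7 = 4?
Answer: 2005/9 ≈ 222.78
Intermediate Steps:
D = -6 (D = -14 + 2*4 = -14 + 8 = -6)
p = -79/9 (p = -7 + (2*(-6) - 4)/9 = -7 + (-12 - 4)/9 = -7 + (⅑)*(-16) = -7 - 16/9 = -79/9 ≈ -8.7778)
E(T) = T/2 (E(T) = T*(½) = T/2)
X = -111/2 (X = -9/2 + (½)*(-102) = -9/2 - 51 = -111/2 ≈ -55.500)
m(x, N) = -3 - 3*N (m(x, N) = ((½)*2 + N)*(-3) = (1 + N)*(-3) = -3 - 3*N)
K(A) = 142/9 (K(A) = 7 - 1*(-79/9) = 7 + 79/9 = 142/9)
m(95, -70) + K(X) = (-3 - 3*(-70)) + 142/9 = (-3 + 210) + 142/9 = 207 + 142/9 = 2005/9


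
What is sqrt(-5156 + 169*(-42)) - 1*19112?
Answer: -19112 + I*sqrt(12254) ≈ -19112.0 + 110.7*I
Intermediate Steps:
sqrt(-5156 + 169*(-42)) - 1*19112 = sqrt(-5156 - 7098) - 19112 = sqrt(-12254) - 19112 = I*sqrt(12254) - 19112 = -19112 + I*sqrt(12254)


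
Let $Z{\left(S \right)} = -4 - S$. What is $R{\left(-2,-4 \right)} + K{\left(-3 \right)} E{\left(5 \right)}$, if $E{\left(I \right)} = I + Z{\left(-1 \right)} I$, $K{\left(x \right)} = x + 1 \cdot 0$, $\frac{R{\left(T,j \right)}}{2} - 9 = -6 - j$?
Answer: $44$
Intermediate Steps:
$R{\left(T,j \right)} = 6 - 2 j$ ($R{\left(T,j \right)} = 18 + 2 \left(-6 - j\right) = 18 - \left(12 + 2 j\right) = 6 - 2 j$)
$K{\left(x \right)} = x$ ($K{\left(x \right)} = x + 0 = x$)
$E{\left(I \right)} = - 2 I$ ($E{\left(I \right)} = I + \left(-4 - -1\right) I = I + \left(-4 + 1\right) I = I - 3 I = - 2 I$)
$R{\left(-2,-4 \right)} + K{\left(-3 \right)} E{\left(5 \right)} = \left(6 - -8\right) - 3 \left(\left(-2\right) 5\right) = \left(6 + 8\right) - -30 = 14 + 30 = 44$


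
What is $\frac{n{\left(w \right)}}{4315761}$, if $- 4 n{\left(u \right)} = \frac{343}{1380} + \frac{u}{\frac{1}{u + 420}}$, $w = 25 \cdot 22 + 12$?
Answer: $- \frac{761600263}{23823000720} \approx -0.031969$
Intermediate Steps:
$w = 562$ ($w = 550 + 12 = 562$)
$n{\left(u \right)} = - \frac{343}{5520} - \frac{u \left(420 + u\right)}{4}$ ($n{\left(u \right)} = - \frac{\frac{343}{1380} + \frac{u}{\frac{1}{u + 420}}}{4} = - \frac{343 \cdot \frac{1}{1380} + \frac{u}{\frac{1}{420 + u}}}{4} = - \frac{\frac{343}{1380} + u \left(420 + u\right)}{4} = - \frac{343}{5520} - \frac{u \left(420 + u\right)}{4}$)
$\frac{n{\left(w \right)}}{4315761} = \frac{- \frac{343}{5520} - 59010 - \frac{562^{2}}{4}}{4315761} = \left(- \frac{343}{5520} - 59010 - 78961\right) \frac{1}{4315761} = \left(- \frac{761600263}{5520}\right) \frac{1}{4315761} = - \frac{761600263}{23823000720}$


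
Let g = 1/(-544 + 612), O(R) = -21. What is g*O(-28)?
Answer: -21/68 ≈ -0.30882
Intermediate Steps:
g = 1/68 ≈ 0.014706
g*O(-28) = (1/68)*(-21) = -21/68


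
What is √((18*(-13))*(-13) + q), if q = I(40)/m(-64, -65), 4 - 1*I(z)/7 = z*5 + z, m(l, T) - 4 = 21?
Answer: √74398/5 ≈ 54.552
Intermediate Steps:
m(l, T) = 25 (m(l, T) = 4 + 21 = 25)
I(z) = 28 - 42*z (I(z) = 28 - 7*(z*5 + z) = 28 - 7*(5*z + z) = 28 - 42*z)
q = -1652/25 (q = (28 - 42*40)/25 = (28 - 1680)*(1/25) = -1652*1/25 = -1652/25 ≈ -66.080)
√((18*(-13))*(-13) + q) = √((18*(-13))*(-13) - 1652/25) = √(-234*(-13) - 1652/25) = √(3042 - 1652/25) = √(74398/25) = √74398/5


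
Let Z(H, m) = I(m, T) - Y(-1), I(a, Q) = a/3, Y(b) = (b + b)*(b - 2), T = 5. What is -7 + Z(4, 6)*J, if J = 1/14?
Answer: -51/7 ≈ -7.2857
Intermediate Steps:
Y(b) = 2*b*(-2 + b) (Y(b) = (2*b)*(-2 + b) = 2*b*(-2 + b))
I(a, Q) = a/3 (I(a, Q) = a*(⅓) = a/3)
Z(H, m) = -6 + m/3 (Z(H, m) = m/3 - 2*(-1)*(-2 - 1) = m/3 - 2*(-1)*(-3) = m/3 - 1*6 = m/3 - 6 = -6 + m/3)
J = 1/14 ≈ 0.071429
-7 + Z(4, 6)*J = -7 + (-6 + (⅓)*6)*(1/14) = -7 + (-6 + 2)*(1/14) = -7 - 4*1/14 = -7 - 2/7 = -51/7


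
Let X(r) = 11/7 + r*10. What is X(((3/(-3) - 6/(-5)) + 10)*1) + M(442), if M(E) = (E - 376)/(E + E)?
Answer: 320681/3094 ≈ 103.65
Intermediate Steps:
X(r) = 11/7 + 10*r (X(r) = 11*(1/7) + 10*r = 11/7 + 10*r)
M(E) = (-376 + E)/(2*E) (M(E) = (-376 + E)/((2*E)) = (-376 + E)*(1/(2*E)) = (-376 + E)/(2*E))
X(((3/(-3) - 6/(-5)) + 10)*1) + M(442) = (11/7 + 10*(((3/(-3) - 6/(-5)) + 10)*1)) + (1/2)*(-376 + 442)/442 = (11/7 + 10*(((3*(-1/3) - 6*(-1/5)) + 10)*1)) + (1/2)*(1/442)*66 = (11/7 + 10*(((-1 + 6/5) + 10)*1)) + 33/442 = (11/7 + 10*((1/5 + 10)*1)) + 33/442 = (11/7 + 10*((51/5)*1)) + 33/442 = (11/7 + 10*(51/5)) + 33/442 = (11/7 + 102) + 33/442 = 725/7 + 33/442 = 320681/3094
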